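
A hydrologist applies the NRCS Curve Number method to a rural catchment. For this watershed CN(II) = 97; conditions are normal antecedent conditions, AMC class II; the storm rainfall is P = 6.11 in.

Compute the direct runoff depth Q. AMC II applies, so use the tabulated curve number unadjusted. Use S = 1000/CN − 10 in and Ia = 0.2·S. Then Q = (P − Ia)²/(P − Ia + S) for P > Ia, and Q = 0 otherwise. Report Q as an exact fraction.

AMC II — tabulated CN = 97 applies directly.
Retention S: 1000/CN − 10 with CN=97.000 → S = 30/97 ≈ 0.309 in
Ia = 0.2S: 0.2·0.309 = 0.062 in (exactly 6/97)
Since P=6.110 > Ia=0.062: effective rainfall P−Ia = 58667/9700 in
Q = (58667/9700)²/((58667/9700) + 30/97) = (3441816889/94090000)/(61667/9700) = 3441816889/598169900 in ≈ 5.754 in

Q = 3441816889/598169900 in ≈ 5.754 in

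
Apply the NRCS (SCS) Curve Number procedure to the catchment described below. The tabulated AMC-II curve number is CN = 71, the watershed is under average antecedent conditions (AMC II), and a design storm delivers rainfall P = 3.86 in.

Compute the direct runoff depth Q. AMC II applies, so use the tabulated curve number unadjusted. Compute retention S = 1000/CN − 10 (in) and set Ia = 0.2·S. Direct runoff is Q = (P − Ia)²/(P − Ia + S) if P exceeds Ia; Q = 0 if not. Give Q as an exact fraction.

CN(II) = 71; AMC II needs no correction.
Max retention: S = 1000/71 − 10 = 290/71 in (≈ 4.085 in)
Initial abstraction Ia = S/5 = (290/71)/5 = 58/71 ≈ 0.817 in
P − Ia = 3.860 − 0.817 = 10803/3550 ≈ 3.043 in (> 0, runoff occurs)
Runoff Q = (P−Ia)²/(P−Ia+S) = (3.043)²/(3.043+4.085) = 116704809/89825650 ≈ 1.299 in

Q = 116704809/89825650 in ≈ 1.299 in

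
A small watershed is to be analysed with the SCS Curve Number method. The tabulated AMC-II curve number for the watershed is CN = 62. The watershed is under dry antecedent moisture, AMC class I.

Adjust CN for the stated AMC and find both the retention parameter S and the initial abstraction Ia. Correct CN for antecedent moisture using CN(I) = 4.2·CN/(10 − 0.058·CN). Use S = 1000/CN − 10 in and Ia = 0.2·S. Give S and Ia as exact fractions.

S = 9500/651 in ≈ 14.593 in; Ia = 1900/651 in ≈ 2.919 in

Dry (AMC I): CN(I) = 4.2·62/(10 − 0.058·62) = (1302/5)/(1601/250) = 65100/1601 ≈ 40.662
S = 1000/(65100/1601) − 10 = 9500/651 in ≈ 14.593 in
Initial abstraction Ia = S/5 = (9500/651)/5 = 1900/651 ≈ 2.919 in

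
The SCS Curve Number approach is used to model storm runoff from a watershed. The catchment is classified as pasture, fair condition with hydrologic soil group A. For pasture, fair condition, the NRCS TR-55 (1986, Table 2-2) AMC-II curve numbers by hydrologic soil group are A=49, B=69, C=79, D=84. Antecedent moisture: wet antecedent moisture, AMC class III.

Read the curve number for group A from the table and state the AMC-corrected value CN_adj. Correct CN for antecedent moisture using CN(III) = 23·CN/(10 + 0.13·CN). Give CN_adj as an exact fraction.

NRCS table: pasture, fair condition, soil group A → CN(II) = 49
CN(III) from CN(II)=49: (23·49)/(10 + 0.13·49) = 112700/1637 ≈ 68.845

CN_adj = 112700/1637 ≈ 68.845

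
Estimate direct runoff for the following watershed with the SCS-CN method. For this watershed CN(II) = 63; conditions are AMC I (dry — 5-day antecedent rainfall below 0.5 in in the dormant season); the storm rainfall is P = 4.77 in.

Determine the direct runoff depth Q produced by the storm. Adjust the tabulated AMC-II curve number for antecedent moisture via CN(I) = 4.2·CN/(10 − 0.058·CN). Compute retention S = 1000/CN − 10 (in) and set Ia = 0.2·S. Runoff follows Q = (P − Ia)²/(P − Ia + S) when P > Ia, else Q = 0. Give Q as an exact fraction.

Q = 68158067041/279294693300 in ≈ 0.244 in

Dry (AMC I): CN(I) = 4.2·63/(10 − 0.058·63) = (1323/5)/(3173/500) = 132300/3173 ≈ 41.696
Max retention: S = 1000/(132300/3173) − 10 = 18500/1323 in (≈ 13.983 in)
Ia = 0.2·(18500/1323) = 3700/1323 in ≈ 2.797 in
Since P=4.770 > Ia=2.797: effective rainfall P−Ia = 261071/132300 in
Runoff Q = (P−Ia)²/(P−Ia+S) = (1.973)²/(1.973+13.983) = 68158067041/279294693300 ≈ 0.244 in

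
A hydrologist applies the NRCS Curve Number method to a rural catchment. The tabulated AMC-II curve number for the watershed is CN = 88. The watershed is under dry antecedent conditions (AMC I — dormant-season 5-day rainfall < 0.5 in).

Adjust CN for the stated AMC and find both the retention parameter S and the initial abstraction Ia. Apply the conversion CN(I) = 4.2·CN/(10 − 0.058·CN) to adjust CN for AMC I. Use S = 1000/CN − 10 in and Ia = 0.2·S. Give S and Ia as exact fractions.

CN(I) from CN(II)=88: (4.2·88)/(10 − 0.058·88) = 3850/51 ≈ 75.490
Retention S: 1000/CN − 10 with CN=75.490 → S = 250/77 ≈ 3.247 in
Ia = 0.2·(250/77) = 50/77 in ≈ 0.649 in

S = 250/77 in ≈ 3.247 in; Ia = 50/77 in ≈ 0.649 in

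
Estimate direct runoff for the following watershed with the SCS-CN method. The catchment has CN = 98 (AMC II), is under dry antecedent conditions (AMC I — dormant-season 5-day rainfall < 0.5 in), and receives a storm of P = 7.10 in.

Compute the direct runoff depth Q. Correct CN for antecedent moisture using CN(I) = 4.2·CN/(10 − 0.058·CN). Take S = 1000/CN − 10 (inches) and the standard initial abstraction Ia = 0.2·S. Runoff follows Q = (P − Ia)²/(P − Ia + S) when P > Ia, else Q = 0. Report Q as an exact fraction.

Adjust CN=98 to AMC I: 4.2·98/(10 − 0.058·98) → (2058/5) ÷ (1079/250) = 102900/1079 ≈ 95.366
S = 1000/(102900/1079) − 10 = 500/1029 in ≈ 0.486 in
Initial abstraction Ia = S/5 = (500/1029)/5 = 100/1029 ≈ 0.097 in
Since P=7.100 > Ia=0.097: effective rainfall P−Ia = 72059/10290 in
Q: (72059/10290)² ÷ (77059/10290) = 5192499481/792937110 in (≈ 6.548 in)

Q = 5192499481/792937110 in ≈ 6.548 in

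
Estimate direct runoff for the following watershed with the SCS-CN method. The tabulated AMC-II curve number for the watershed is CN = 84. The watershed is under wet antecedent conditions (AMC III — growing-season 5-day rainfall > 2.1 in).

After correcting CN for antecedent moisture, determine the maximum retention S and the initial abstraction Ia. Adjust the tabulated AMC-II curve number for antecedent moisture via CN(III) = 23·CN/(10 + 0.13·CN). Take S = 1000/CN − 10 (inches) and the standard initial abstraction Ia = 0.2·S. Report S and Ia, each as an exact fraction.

CN(III) from CN(II)=84: (23·84)/(10 + 0.13·84) = 48300/523 ≈ 92.352
Max retention: S = 1000/(48300/523) − 10 = 400/483 in (≈ 0.828 in)
Ia = 0.2S: 0.2·0.828 = 0.166 in (exactly 80/483)

S = 400/483 in ≈ 0.828 in; Ia = 80/483 in ≈ 0.166 in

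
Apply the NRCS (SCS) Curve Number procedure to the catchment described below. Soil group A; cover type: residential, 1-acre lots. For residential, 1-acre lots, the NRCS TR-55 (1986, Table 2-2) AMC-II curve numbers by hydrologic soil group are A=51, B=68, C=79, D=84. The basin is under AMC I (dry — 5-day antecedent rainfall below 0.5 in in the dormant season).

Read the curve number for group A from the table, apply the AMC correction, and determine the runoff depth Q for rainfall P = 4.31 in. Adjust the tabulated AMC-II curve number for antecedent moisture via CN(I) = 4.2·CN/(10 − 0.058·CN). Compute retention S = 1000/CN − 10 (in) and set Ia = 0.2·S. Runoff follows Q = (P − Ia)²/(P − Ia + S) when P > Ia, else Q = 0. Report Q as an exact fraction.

Q = 0 in ≈ 0.000 in

NRCS table: residential, 1-acre lots, soil group A → CN(II) = 51
CN(I) from CN(II)=51: (4.2·51)/(10 − 0.058·51) = 15300/503 ≈ 30.417
Max retention: S = 1000/(15300/503) − 10 = 3500/153 in (≈ 22.876 in)
Ia = 0.2S: 0.2·22.876 = 4.575 in (exactly 700/153)
P = 4.310 ≤ Ia = 4.575 in: entire storm abstracted, Q = 0.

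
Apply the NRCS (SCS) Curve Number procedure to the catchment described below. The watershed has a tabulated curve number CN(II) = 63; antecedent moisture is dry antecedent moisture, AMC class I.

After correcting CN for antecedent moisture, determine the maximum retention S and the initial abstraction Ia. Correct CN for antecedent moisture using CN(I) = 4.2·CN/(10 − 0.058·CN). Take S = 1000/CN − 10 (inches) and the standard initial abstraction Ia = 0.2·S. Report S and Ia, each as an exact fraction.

S = 18500/1323 in ≈ 13.983 in; Ia = 3700/1323 in ≈ 2.797 in

CN(I) from CN(II)=63: (4.2·63)/(10 − 0.058·63) = 132300/3173 ≈ 41.696
Retention S: 1000/CN − 10 with CN=41.696 → S = 18500/1323 ≈ 13.983 in
Ia = 0.2·(18500/1323) = 3700/1323 in ≈ 2.797 in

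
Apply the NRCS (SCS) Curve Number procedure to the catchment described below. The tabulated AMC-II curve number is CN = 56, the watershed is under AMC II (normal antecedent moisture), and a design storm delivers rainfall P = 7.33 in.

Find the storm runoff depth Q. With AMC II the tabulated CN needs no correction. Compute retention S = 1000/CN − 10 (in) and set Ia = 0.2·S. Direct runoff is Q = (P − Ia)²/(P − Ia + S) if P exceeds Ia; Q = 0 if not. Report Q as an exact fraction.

CN(II) = 56; AMC II needs no correction.
S = 1000/56 − 10 = 55/7 in ≈ 7.857 in
Ia = 0.2·(55/7) = 11/7 in ≈ 1.571 in
P − Ia = 7.330 − 1.571 = 4031/700 ≈ 5.759 in (> 0, runoff occurs)
Runoff Q = (P−Ia)²/(P−Ia+S) = (5.759)²/(5.759+7.857) = 16248961/6671700 ≈ 2.436 in

Q = 16248961/6671700 in ≈ 2.436 in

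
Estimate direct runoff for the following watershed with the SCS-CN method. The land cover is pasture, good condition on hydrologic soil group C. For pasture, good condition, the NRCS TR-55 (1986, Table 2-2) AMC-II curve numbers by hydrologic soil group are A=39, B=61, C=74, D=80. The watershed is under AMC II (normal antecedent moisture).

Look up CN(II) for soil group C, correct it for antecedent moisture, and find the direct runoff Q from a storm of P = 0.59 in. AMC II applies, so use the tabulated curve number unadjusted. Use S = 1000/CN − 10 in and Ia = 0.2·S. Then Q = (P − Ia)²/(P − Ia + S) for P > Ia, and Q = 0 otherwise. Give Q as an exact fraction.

NRCS table: pasture, good condition, soil group C → CN(II) = 74
AMC II — tabulated CN = 74 applies directly.
Max retention: S = 1000/74 − 10 = 130/37 in (≈ 3.514 in)
Ia = 0.2S: 0.2·3.514 = 0.703 in (exactly 26/37)
P = 0.590 ≤ Ia = 0.703 in: entire storm abstracted, Q = 0.

Q = 0 in ≈ 0.000 in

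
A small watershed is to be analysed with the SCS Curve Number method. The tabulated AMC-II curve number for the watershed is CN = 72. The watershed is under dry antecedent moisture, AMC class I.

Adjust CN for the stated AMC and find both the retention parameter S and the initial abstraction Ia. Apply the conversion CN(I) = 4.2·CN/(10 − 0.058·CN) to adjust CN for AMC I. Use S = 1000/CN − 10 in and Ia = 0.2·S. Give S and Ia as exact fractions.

CN(I) from CN(II)=72: (4.2·72)/(10 − 0.058·72) = 675/13 ≈ 51.923
Max retention: S = 1000/(675/13) − 10 = 250/27 in (≈ 9.259 in)
Ia = 0.2·(250/27) = 50/27 in ≈ 1.852 in

S = 250/27 in ≈ 9.259 in; Ia = 50/27 in ≈ 1.852 in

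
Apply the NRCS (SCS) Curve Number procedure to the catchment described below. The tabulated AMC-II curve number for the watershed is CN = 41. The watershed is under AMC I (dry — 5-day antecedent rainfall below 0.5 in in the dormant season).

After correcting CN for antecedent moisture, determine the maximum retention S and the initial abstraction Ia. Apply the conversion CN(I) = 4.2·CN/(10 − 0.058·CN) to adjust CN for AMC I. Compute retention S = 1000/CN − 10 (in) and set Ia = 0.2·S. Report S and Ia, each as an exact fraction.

S = 29500/861 in ≈ 34.262 in; Ia = 5900/861 in ≈ 6.852 in

CN(I) from CN(II)=41: (4.2·41)/(10 − 0.058·41) = 86100/3811 ≈ 22.592
Max retention: S = 1000/(86100/3811) − 10 = 29500/861 in (≈ 34.262 in)
Initial abstraction Ia = S/5 = (29500/861)/5 = 5900/861 ≈ 6.852 in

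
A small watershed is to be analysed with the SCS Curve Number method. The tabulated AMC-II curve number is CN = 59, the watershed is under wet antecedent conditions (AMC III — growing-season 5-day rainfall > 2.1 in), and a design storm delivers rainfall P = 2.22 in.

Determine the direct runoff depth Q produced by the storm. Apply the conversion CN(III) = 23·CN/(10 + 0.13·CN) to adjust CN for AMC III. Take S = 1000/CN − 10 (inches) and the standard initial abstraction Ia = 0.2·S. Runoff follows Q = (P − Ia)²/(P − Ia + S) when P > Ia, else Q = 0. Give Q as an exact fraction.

Adjust CN=59 to AMC III: 23·59/(10 + 0.13·59) → 1357 ÷ (1767/100) = 135700/1767 ≈ 76.797
Retention S: 1000/CN − 10 with CN=76.797 → S = 4100/1357 ≈ 3.021 in
Initial abstraction Ia = S/5 = (4100/1357)/5 = 820/1357 ≈ 0.604 in
Excess rainfall: 2.220 − 0.604 = 1.616 in; P > Ia so Q > 0
Q = (109627/67850)²/((109627/67850) + 4100/1357) = (12018079129/4603622500)/(314627/67850) = 12018079129/21347441950 in ≈ 0.563 in

Q = 12018079129/21347441950 in ≈ 0.563 in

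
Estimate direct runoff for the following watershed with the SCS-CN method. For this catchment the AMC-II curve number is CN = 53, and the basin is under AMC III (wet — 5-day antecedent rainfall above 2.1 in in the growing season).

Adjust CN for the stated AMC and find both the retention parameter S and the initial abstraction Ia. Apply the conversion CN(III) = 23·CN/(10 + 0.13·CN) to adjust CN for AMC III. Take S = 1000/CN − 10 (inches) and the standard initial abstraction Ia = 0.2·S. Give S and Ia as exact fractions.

Adjust CN=53 to AMC III: 23·53/(10 + 0.13·53) → 1219 ÷ (1689/100) = 121900/1689 ≈ 72.173
Max retention: S = 1000/(121900/1689) − 10 = 4700/1219 in (≈ 3.856 in)
Ia = 0.2S: 0.2·3.856 = 0.771 in (exactly 940/1219)

S = 4700/1219 in ≈ 3.856 in; Ia = 940/1219 in ≈ 0.771 in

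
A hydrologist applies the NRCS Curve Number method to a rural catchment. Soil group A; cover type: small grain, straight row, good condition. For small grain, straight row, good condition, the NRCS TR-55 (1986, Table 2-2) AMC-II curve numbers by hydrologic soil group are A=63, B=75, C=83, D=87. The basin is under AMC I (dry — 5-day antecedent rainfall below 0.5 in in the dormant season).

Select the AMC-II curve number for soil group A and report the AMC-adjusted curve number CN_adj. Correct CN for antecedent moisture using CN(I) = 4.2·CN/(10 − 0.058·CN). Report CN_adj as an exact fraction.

NRCS table: small grain, straight row, good condition, soil group A → CN(II) = 63
Dry (AMC I): CN(I) = 4.2·63/(10 − 0.058·63) = (1323/5)/(3173/500) = 132300/3173 ≈ 41.696

CN_adj = 132300/3173 ≈ 41.696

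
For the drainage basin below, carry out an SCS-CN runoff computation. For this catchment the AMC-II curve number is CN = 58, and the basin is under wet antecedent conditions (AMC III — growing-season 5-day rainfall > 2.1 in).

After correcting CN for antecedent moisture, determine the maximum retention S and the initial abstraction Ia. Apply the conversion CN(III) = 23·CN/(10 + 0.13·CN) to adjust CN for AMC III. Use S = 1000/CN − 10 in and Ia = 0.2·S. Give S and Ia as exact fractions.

S = 2100/667 in ≈ 3.148 in; Ia = 420/667 in ≈ 0.630 in

Adjust CN=58 to AMC III: 23·58/(10 + 0.13·58) → 1334 ÷ (877/50) = 66700/877 ≈ 76.055
Max retention: S = 1000/(66700/877) − 10 = 2100/667 in (≈ 3.148 in)
Initial abstraction Ia = S/5 = (2100/667)/5 = 420/667 ≈ 0.630 in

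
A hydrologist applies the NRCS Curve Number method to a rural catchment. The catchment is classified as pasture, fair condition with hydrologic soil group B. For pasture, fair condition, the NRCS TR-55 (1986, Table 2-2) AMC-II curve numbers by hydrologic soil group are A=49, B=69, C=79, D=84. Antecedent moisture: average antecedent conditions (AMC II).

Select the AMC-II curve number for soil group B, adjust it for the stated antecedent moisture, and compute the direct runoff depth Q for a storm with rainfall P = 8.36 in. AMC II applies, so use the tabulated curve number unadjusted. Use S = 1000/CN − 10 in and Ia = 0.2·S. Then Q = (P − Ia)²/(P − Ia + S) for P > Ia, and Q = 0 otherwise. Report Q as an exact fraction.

Q = 165662641/35571225 in ≈ 4.657 in

NRCS table: pasture, fair condition, soil group B → CN(II) = 69
AMC II — tabulated CN = 69 applies directly.
Retention S: 1000/CN − 10 with CN=69.000 → S = 310/69 ≈ 4.493 in
Initial abstraction Ia = S/5 = (310/69)/5 = 62/69 ≈ 0.899 in
Since P=8.360 > Ia=0.899: effective rainfall P−Ia = 12871/1725 in
Runoff Q = (P−Ia)²/(P−Ia+S) = (7.461)²/(7.461+4.493) = 165662641/35571225 ≈ 4.657 in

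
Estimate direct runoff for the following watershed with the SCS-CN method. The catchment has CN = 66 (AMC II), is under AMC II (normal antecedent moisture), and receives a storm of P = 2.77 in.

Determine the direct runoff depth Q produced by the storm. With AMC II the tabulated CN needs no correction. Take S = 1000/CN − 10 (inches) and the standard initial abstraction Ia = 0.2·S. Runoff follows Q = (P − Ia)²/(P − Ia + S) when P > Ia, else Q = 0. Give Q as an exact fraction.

Q = 32959081/75045300 in ≈ 0.439 in

CN(II) = 66; AMC II needs no correction.
Retention S: 1000/CN − 10 with CN=66.000 → S = 170/33 ≈ 5.152 in
Ia = 0.2S: 0.2·5.152 = 1.030 in (exactly 34/33)
P − Ia = 2.770 − 1.030 = 5741/3300 ≈ 1.740 in (> 0, runoff occurs)
Q: (5741/3300)² ÷ (22741/3300) = 32959081/75045300 in (≈ 0.439 in)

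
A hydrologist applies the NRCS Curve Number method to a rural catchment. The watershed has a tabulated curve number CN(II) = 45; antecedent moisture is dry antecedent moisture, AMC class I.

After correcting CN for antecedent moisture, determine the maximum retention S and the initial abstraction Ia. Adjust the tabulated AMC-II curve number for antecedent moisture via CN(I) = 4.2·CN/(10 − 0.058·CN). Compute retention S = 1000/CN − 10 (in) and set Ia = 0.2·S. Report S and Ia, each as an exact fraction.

CN(I) from CN(II)=45: (4.2·45)/(10 − 0.058·45) = 18900/739 ≈ 25.575
Retention S: 1000/CN − 10 with CN=25.575 → S = 5500/189 ≈ 29.101 in
Ia = 0.2S: 0.2·29.101 = 5.820 in (exactly 1100/189)

S = 5500/189 in ≈ 29.101 in; Ia = 1100/189 in ≈ 5.820 in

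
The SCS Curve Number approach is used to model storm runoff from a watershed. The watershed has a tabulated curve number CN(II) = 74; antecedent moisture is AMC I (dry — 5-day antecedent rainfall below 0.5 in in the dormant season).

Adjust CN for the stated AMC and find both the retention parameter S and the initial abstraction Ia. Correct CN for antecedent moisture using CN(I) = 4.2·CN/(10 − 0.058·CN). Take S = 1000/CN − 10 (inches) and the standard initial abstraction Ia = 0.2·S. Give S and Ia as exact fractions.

S = 6500/777 in ≈ 8.366 in; Ia = 1300/777 in ≈ 1.673 in

Adjust CN=74 to AMC I: 4.2·74/(10 − 0.058·74) → (1554/5) ÷ (1427/250) = 77700/1427 ≈ 54.450
Max retention: S = 1000/(77700/1427) − 10 = 6500/777 in (≈ 8.366 in)
Initial abstraction Ia = S/5 = (6500/777)/5 = 1300/777 ≈ 1.673 in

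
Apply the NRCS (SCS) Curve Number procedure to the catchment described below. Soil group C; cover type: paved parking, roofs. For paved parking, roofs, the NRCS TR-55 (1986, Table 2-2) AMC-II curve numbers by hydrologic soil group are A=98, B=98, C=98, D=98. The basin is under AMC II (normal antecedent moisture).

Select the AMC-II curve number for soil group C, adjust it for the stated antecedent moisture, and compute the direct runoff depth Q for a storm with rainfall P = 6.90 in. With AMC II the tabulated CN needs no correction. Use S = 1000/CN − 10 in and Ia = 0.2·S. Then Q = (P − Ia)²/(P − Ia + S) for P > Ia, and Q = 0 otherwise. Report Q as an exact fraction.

Q = 11296321/1695890 in ≈ 6.661 in

NRCS table: paved parking, roofs, soil group C → CN(II) = 98
AMC II — tabulated CN = 98 applies directly.
Max retention: S = 1000/98 − 10 = 10/49 in (≈ 0.204 in)
Ia = 0.2·(10/49) = 2/49 in ≈ 0.041 in
P − Ia = 6.900 − 0.041 = 3361/490 ≈ 6.859 in (> 0, runoff occurs)
Q: (3361/490)² ÷ (3461/490) = 11296321/1695890 in (≈ 6.661 in)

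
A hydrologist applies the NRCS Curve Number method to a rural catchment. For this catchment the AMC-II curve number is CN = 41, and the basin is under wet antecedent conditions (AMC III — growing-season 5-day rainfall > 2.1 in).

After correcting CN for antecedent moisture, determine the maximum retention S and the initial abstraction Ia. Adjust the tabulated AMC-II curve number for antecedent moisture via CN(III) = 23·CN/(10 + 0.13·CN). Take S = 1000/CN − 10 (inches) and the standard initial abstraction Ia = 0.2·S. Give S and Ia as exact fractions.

Wet (AMC III): CN(III) = 23·41/(10 + 0.13·41) = 943/(1533/100) = 94300/1533 ≈ 61.513
Retention S: 1000/CN − 10 with CN=61.513 → S = 5900/943 ≈ 6.257 in
Initial abstraction Ia = S/5 = (5900/943)/5 = 1180/943 ≈ 1.251 in

S = 5900/943 in ≈ 6.257 in; Ia = 1180/943 in ≈ 1.251 in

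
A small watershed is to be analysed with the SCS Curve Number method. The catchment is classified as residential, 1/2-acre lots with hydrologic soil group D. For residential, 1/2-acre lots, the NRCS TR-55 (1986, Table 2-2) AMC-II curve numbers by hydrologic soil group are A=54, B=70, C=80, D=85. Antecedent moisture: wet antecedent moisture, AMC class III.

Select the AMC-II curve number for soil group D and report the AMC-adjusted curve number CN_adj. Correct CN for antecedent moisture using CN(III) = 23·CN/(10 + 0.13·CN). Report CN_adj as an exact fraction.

NRCS table: residential, 1/2-acre lots, soil group D → CN(II) = 85
Wet (AMC III): CN(III) = 23·85/(10 + 0.13·85) = 1955/(421/20) = 39100/421 ≈ 92.874

CN_adj = 39100/421 ≈ 92.874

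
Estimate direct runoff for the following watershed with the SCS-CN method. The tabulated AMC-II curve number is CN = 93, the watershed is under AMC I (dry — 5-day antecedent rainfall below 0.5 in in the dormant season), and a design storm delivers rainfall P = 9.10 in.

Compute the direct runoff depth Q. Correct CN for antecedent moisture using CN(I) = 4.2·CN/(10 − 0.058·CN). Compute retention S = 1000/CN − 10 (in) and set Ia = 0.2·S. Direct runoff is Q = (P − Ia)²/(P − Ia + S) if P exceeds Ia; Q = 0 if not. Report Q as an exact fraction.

Adjust CN=93 to AMC I: 4.2·93/(10 − 0.058·93) → (1953/5) ÷ (2303/500) = 27900/329 ≈ 84.802
S = 1000/(27900/329) − 10 = 500/279 in ≈ 1.792 in
Ia = 0.2·(500/279) = 100/279 in ≈ 0.358 in
Since P=9.100 > Ia=0.358: effective rainfall P−Ia = 24389/2790 in
Q: (24389/2790)² ÷ (29389/2790) = 594823321/81995310 in (≈ 7.254 in)

Q = 594823321/81995310 in ≈ 7.254 in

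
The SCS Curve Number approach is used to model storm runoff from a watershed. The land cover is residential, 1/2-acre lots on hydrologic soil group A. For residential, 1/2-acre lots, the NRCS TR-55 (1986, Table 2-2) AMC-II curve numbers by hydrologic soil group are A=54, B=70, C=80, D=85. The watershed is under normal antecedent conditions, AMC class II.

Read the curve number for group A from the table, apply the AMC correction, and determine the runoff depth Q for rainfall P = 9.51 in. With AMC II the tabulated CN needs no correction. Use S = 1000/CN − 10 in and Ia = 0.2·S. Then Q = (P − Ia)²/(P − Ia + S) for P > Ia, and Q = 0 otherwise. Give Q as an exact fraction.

NRCS table: residential, 1/2-acre lots, soil group A → CN(II) = 54
CN(II) = 54; AMC II needs no correction.
Max retention: S = 1000/54 − 10 = 230/27 in (≈ 8.519 in)
Initial abstraction Ia = S/5 = (230/27)/5 = 46/27 ≈ 1.704 in
Excess rainfall: 9.510 − 1.704 = 7.806 in; P > Ia so Q > 0
Q = (21077/2700)²/((21077/2700) + 230/27) = (444239929/7290000)/(44077/2700) = 444239929/119007900 in ≈ 3.733 in

Q = 444239929/119007900 in ≈ 3.733 in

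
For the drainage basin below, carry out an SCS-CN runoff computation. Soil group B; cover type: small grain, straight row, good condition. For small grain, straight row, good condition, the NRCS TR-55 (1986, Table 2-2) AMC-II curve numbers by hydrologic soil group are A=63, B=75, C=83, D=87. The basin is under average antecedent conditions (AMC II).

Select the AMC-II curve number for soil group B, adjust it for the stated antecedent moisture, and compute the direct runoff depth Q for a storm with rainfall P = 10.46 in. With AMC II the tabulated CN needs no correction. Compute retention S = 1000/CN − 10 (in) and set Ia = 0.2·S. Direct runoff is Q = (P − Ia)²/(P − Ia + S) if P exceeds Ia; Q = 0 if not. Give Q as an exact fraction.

NRCS table: small grain, straight row, good condition, soil group B → CN(II) = 75
Average conditions: CN = 75 (no AMC adjustment).
S = 1000/75 − 10 = 10/3 in ≈ 3.333 in
Initial abstraction Ia = S/5 = (10/3)/5 = 2/3 ≈ 0.667 in
Since P=10.460 > Ia=0.667: effective rainfall P−Ia = 1469/150 in
Q = (1469/150)²/((1469/150) + 10/3) = (2157961/22500)/(1969/150) = 2157961/295350 in ≈ 7.306 in

Q = 2157961/295350 in ≈ 7.306 in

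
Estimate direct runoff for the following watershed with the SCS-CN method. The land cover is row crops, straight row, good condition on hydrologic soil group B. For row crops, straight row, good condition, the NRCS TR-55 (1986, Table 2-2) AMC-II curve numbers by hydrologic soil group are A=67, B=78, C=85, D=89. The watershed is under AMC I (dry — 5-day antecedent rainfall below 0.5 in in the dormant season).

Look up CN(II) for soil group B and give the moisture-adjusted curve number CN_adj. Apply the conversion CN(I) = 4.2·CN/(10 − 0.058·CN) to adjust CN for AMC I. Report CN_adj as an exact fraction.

NRCS table: row crops, straight row, good condition, soil group B → CN(II) = 78
Adjust CN=78 to AMC I: 4.2·78/(10 − 0.058·78) → (1638/5) ÷ (1369/250) = 81900/1369 ≈ 59.825

CN_adj = 81900/1369 ≈ 59.825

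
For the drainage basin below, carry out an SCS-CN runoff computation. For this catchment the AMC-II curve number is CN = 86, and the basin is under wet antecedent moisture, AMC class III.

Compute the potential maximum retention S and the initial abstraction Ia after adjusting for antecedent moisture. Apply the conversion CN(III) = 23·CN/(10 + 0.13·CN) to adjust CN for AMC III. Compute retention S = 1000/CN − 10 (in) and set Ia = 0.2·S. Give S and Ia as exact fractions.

S = 700/989 in ≈ 0.708 in; Ia = 140/989 in ≈ 0.142 in

Wet (AMC III): CN(III) = 23·86/(10 + 0.13·86) = 1978/(1059/50) = 98900/1059 ≈ 93.390
S = 1000/(98900/1059) − 10 = 700/989 in ≈ 0.708 in
Ia = 0.2S: 0.2·0.708 = 0.142 in (exactly 140/989)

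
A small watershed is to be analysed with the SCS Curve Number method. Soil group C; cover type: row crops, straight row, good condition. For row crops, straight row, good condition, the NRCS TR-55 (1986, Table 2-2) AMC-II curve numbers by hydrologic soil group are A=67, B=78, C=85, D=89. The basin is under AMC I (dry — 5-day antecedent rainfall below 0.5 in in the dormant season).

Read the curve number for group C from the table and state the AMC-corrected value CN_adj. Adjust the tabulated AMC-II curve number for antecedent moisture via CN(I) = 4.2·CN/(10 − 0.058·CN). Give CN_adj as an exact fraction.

NRCS table: row crops, straight row, good condition, soil group C → CN(II) = 85
CN(I) from CN(II)=85: (4.2·85)/(10 − 0.058·85) = 11900/169 ≈ 70.414

CN_adj = 11900/169 ≈ 70.414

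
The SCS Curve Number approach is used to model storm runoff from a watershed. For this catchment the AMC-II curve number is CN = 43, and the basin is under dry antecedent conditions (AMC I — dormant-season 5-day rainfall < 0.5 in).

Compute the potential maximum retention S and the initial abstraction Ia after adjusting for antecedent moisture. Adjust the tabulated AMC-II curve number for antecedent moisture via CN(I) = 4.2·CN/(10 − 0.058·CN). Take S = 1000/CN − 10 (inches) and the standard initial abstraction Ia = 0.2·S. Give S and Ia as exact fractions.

Dry (AMC I): CN(I) = 4.2·43/(10 − 0.058·43) = (903/5)/(3753/500) = 30100/1251 ≈ 24.061
Max retention: S = 1000/(30100/1251) − 10 = 9500/301 in (≈ 31.561 in)
Ia = 0.2·(9500/301) = 1900/301 in ≈ 6.312 in

S = 9500/301 in ≈ 31.561 in; Ia = 1900/301 in ≈ 6.312 in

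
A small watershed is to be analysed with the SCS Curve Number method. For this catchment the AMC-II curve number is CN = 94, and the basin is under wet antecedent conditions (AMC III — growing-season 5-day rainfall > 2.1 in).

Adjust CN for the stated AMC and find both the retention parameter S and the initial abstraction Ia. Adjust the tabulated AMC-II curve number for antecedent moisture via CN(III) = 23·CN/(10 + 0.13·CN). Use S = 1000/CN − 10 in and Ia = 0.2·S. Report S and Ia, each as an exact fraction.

S = 300/1081 in ≈ 0.278 in; Ia = 60/1081 in ≈ 0.056 in

Wet (AMC III): CN(III) = 23·94/(10 + 0.13·94) = 2162/(1111/50) = 108100/1111 ≈ 97.300
Max retention: S = 1000/(108100/1111) − 10 = 300/1081 in (≈ 0.278 in)
Ia = 0.2·(300/1081) = 60/1081 in ≈ 0.056 in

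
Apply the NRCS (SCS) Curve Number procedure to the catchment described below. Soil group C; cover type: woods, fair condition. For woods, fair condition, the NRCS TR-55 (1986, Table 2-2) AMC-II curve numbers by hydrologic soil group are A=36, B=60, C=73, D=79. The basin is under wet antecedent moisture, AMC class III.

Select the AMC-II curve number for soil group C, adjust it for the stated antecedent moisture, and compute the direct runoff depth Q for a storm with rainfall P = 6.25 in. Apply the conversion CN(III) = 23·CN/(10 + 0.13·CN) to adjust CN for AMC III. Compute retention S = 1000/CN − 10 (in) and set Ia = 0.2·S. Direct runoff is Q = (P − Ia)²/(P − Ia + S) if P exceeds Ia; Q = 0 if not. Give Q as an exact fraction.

Q = 317046845/67986068 in ≈ 4.663 in

NRCS table: woods, fair condition, soil group C → CN(II) = 73
Wet (AMC III): CN(III) = 23·73/(10 + 0.13·73) = 1679/(1949/100) = 167900/1949 ≈ 86.147
S = 1000/(167900/1949) − 10 = 2700/1679 in ≈ 1.608 in
Ia = 0.2·(2700/1679) = 540/1679 in ≈ 0.322 in
Since P=6.250 > Ia=0.322: effective rainfall P−Ia = 39815/6716 in
Runoff Q = (P−Ia)²/(P−Ia+S) = (5.928)²/(5.928+1.608) = 317046845/67986068 ≈ 4.663 in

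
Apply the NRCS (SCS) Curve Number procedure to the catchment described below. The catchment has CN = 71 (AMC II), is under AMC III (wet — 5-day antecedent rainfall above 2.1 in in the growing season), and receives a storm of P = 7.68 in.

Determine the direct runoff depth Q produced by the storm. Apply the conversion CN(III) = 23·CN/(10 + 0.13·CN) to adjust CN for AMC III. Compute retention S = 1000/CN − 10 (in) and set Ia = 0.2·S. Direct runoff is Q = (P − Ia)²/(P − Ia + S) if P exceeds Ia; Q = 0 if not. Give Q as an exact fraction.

Wet (AMC III): CN(III) = 23·71/(10 + 0.13·71) = 1633/(1923/100) = 163300/1923 ≈ 84.919
S = 1000/(163300/1923) − 10 = 2900/1633 in ≈ 1.776 in
Ia = 0.2·(2900/1633) = 580/1633 in ≈ 0.355 in
Since P=7.680 > Ia=0.355: effective rainfall P−Ia = 299036/40825 in
Q: (299036/40825)² ÷ (371536/40825) = 5588908081/947997325 in (≈ 5.895 in)

Q = 5588908081/947997325 in ≈ 5.895 in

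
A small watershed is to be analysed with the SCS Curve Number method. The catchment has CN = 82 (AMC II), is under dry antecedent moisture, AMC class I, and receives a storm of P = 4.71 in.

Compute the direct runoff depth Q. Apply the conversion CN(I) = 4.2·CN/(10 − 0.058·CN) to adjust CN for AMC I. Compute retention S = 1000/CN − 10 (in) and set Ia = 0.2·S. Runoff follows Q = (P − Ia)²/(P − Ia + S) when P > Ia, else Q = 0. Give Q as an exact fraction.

Dry (AMC I): CN(I) = 4.2·82/(10 − 0.058·82) = (1722/5)/(1311/250) = 28700/437 ≈ 65.675
S = 1000/(28700/437) − 10 = 1500/287 in ≈ 5.226 in
Initial abstraction Ia = S/5 = (1500/287)/5 = 300/287 ≈ 1.045 in
P − Ia = 4.710 − 1.045 = 105177/28700 ≈ 3.665 in (> 0, runoff occurs)
Q = (105177/28700)²/((105177/28700) + 1500/287) = (11062201329/823690000)/(255177/28700) = 1229133481/813731100 in ≈ 1.510 in

Q = 1229133481/813731100 in ≈ 1.510 in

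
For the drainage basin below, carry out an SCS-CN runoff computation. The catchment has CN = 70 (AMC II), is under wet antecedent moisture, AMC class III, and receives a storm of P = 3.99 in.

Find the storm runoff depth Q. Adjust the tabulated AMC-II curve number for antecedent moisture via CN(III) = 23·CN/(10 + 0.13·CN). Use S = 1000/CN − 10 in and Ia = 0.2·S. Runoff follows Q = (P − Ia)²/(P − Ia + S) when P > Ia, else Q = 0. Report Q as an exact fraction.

Q = 1130593707/473549300 in ≈ 2.387 in

CN(III) from CN(II)=70: (23·70)/(10 + 0.13·70) = 16100/191 ≈ 84.293
S = 1000/(16100/191) − 10 = 300/161 in ≈ 1.863 in
Ia = 0.2·(300/161) = 60/161 in ≈ 0.373 in
Since P=3.990 > Ia=0.373: effective rainfall P−Ia = 58239/16100 in
Runoff Q = (P−Ia)²/(P−Ia+S) = (3.617)²/(3.617+1.863) = 1130593707/473549300 ≈ 2.387 in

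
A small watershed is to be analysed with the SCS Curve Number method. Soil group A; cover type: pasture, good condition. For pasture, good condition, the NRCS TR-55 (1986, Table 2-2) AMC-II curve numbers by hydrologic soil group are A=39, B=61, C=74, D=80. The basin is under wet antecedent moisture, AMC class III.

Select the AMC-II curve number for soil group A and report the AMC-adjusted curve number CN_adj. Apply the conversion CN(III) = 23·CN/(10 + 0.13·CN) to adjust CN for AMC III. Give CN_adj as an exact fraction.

NRCS table: pasture, good condition, soil group A → CN(II) = 39
CN(III) from CN(II)=39: (23·39)/(10 + 0.13·39) = 89700/1507 ≈ 59.522

CN_adj = 89700/1507 ≈ 59.522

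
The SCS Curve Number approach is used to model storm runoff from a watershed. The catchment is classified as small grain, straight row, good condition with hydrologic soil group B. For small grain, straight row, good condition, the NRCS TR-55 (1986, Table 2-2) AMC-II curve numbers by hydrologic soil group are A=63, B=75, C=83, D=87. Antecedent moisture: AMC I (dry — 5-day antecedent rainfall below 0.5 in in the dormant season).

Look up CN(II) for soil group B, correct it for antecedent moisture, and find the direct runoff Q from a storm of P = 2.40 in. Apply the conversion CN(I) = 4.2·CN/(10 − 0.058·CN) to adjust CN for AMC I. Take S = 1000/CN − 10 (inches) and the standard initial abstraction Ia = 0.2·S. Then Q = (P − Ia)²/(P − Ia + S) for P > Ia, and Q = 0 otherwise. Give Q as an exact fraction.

NRCS table: small grain, straight row, good condition, soil group B → CN(II) = 75
Dry (AMC I): CN(I) = 4.2·75/(10 − 0.058·75) = 315/(113/20) = 6300/113 ≈ 55.752
Max retention: S = 1000/(6300/113) − 10 = 500/63 in (≈ 7.937 in)
Ia = 0.2S: 0.2·7.937 = 1.587 in (exactly 100/63)
Excess rainfall: 2.400 − 1.587 = 0.813 in; P > Ia so Q > 0
Q: (256/315)² ÷ (2756/315) = 16384/217035 in (≈ 0.075 in)

Q = 16384/217035 in ≈ 0.075 in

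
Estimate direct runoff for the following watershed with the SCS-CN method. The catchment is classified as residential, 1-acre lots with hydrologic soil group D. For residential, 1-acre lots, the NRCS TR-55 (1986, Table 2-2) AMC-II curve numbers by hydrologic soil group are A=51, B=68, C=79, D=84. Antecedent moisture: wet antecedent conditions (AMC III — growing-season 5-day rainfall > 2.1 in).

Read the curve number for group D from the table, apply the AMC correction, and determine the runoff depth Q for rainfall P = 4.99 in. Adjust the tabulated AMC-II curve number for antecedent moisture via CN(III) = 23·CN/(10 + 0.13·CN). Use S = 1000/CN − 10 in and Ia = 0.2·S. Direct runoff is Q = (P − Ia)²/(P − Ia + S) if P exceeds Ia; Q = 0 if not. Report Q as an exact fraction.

Q = 54296922289/13186721100 in ≈ 4.118 in

NRCS table: residential, 1-acre lots, soil group D → CN(II) = 84
CN(III) from CN(II)=84: (23·84)/(10 + 0.13·84) = 48300/523 ≈ 92.352
Retention S: 1000/CN − 10 with CN=92.352 → S = 400/483 ≈ 0.828 in
Ia = 0.2·(400/483) = 80/483 in ≈ 0.166 in
P − Ia = 4.990 − 0.166 = 233017/48300 ≈ 4.824 in (> 0, runoff occurs)
Q: (233017/48300)² ÷ (273017/48300) = 54296922289/13186721100 in (≈ 4.118 in)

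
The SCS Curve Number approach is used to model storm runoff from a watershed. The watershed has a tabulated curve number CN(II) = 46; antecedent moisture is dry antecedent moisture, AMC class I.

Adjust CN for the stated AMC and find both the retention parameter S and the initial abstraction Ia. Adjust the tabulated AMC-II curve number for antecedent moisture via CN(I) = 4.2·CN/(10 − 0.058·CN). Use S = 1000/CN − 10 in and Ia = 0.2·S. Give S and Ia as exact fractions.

Dry (AMC I): CN(I) = 4.2·46/(10 − 0.058·46) = (966/5)/(1833/250) = 16100/611 ≈ 26.350
Max retention: S = 1000/(16100/611) − 10 = 4500/161 in (≈ 27.950 in)
Ia = 0.2S: 0.2·27.950 = 5.590 in (exactly 900/161)

S = 4500/161 in ≈ 27.950 in; Ia = 900/161 in ≈ 5.590 in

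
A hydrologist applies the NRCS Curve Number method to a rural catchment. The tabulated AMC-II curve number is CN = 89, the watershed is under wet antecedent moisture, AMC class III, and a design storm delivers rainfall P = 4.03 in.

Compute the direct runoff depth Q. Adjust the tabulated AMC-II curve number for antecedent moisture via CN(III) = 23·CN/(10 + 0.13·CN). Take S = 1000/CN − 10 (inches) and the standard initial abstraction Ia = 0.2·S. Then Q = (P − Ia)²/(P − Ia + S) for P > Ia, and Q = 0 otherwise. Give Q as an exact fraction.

Q = 644714249481/186879022700 in ≈ 3.450 in

Adjust CN=89 to AMC III: 23·89/(10 + 0.13·89) → 2047 ÷ (2157/100) = 204700/2157 ≈ 94.900
Max retention: S = 1000/(204700/2157) − 10 = 1100/2047 in (≈ 0.537 in)
Ia = 0.2S: 0.2·0.537 = 0.107 in (exactly 220/2047)
P − Ia = 4.030 − 0.107 = 802941/204700 ≈ 3.923 in (> 0, runoff occurs)
Q: (802941/204700)² ÷ (912941/204700) = 644714249481/186879022700 in (≈ 3.450 in)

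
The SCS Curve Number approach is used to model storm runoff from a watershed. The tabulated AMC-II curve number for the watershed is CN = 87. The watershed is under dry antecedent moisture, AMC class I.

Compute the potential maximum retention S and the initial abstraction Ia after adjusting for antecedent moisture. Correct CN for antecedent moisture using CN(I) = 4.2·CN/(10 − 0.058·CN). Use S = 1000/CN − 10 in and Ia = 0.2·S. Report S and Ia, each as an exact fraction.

S = 6500/1827 in ≈ 3.558 in; Ia = 1300/1827 in ≈ 0.712 in

Dry (AMC I): CN(I) = 4.2·87/(10 − 0.058·87) = (1827/5)/(2477/500) = 182700/2477 ≈ 73.759
Retention S: 1000/CN − 10 with CN=73.759 → S = 6500/1827 ≈ 3.558 in
Ia = 0.2·(6500/1827) = 1300/1827 in ≈ 0.712 in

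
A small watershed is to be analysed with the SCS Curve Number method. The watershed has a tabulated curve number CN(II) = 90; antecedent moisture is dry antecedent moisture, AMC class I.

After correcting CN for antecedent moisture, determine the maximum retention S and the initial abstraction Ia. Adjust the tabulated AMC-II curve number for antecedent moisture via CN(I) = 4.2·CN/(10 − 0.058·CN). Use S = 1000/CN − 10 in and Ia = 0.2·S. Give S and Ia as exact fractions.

S = 500/189 in ≈ 2.646 in; Ia = 100/189 in ≈ 0.529 in

Adjust CN=90 to AMC I: 4.2·90/(10 − 0.058·90) → 378 ÷ (239/50) = 18900/239 ≈ 79.079
Retention S: 1000/CN − 10 with CN=79.079 → S = 500/189 ≈ 2.646 in
Ia = 0.2·(500/189) = 100/189 in ≈ 0.529 in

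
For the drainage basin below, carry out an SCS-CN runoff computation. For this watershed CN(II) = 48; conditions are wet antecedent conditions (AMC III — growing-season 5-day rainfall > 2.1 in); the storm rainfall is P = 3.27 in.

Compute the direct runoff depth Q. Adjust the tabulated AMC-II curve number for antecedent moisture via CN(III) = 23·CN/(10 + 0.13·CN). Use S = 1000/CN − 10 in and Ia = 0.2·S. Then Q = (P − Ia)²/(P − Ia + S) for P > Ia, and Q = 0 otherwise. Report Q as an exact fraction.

CN(III) from CN(II)=48: (23·48)/(10 + 0.13·48) = 13800/203 ≈ 67.980
Retention S: 1000/CN − 10 with CN=67.980 → S = 325/69 ≈ 4.710 in
Ia = 0.2·(325/69) = 65/69 in ≈ 0.942 in
P − Ia = 3.270 − 0.942 = 16063/6900 ≈ 2.328 in (> 0, runoff occurs)
Runoff Q = (P−Ia)²/(P−Ia+S) = (2.328)²/(2.328+4.710) = 258019969/335084700 ≈ 0.770 in

Q = 258019969/335084700 in ≈ 0.770 in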